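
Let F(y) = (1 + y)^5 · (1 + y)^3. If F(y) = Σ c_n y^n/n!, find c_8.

The EGF product rule gives c_8 = Σ_{k_1+k_2=8} C(8; k_1,k_2) · ∏ g_i(k_i), where (1+y)^5 gives the falling factorial (5)_k; (1+y)^3 gives the falling factorial (3)_k.
g_1(k) for k = 0…8: 1, 5, 20, 60, 120, 120, 0, 0, 0.
g_2(k) for k = 0…8: 1, 3, 6, 6, 0, 0, 0, 0, 0.
c_8 = Σ_k C(8,k)·g_1(k)·g_2(8−k) = 56·120·6 = 40320.

40320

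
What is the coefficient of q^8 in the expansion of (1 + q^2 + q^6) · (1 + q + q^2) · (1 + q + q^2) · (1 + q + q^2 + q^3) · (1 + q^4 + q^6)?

30

(1 + q^2 + q^6) has coefficients 1,0,1,0,0,0,1 for degrees 0…6.
(1 + q + q^2) has coefficients 1,1,1,0,0,0,0,0,0 for degrees 0…8.
Multiplying by (1 + q + q^2) gives running coefficients 1,2,3,2,1,0,0,0,0 for degrees 0…8.
Multiplying by (1 + q + q^2 + q^3) gives running coefficients 1,3,6,8,8,6,3,1,0 for degrees 0…8.
Finally multiplying by (1 + q^4 + q^6), the product of all factors after the first has coefficients 1,3,6,8,9,9,10,12,14 for degrees 0…8.
[q^8] = 1·14 + 1·10 + 1·6 = 30.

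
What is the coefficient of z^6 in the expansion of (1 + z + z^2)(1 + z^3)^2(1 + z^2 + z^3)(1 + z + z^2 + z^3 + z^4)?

(1 + z + z^2) has coefficients 1,1,1 for degrees 0…2.
(1 + z^3)^2 has coefficients 1,0,0,2,0,0,1 for degrees 0…6.
Multiplying by (1 + z^2 + z^3) gives running coefficients 1,0,1,3,0,2,3 for degrees 0…6.
Finally multiplying by (1 + z + z^2 + z^3 + z^4), the product of all factors after the first has coefficients 1,1,2,5,5,6,9 for degrees 0…6.
[z^6] = 1·9 + 1·6 + 1·5 = 20.

20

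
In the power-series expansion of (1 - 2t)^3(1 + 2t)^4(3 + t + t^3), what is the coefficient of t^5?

324

(1 - 2t)^3 has coefficients 1,-6,12,-8 for degrees 0…3.
(1 + 2t)^4 has coefficients 1,8,24,32,16,0 for degrees 0…5.
Finally multiplying by (3 + t + t^3), the product of all factors after the first has coefficients 3,25,80,121,88,40 for degrees 0…5.
[t^5] = 1·40 − 6·88 + 12·121 − 8·80 = 324.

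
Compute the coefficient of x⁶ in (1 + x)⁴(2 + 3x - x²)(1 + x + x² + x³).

(1 + x)⁴ has coefficients 1,4,6,4,1 for degrees 0…4.
(2 + 3x - x²) has coefficients 2,3,-1,0,0,0,0 for degrees 0…6.
Finally multiplying by (1 + x + x² + x³), the product of all factors after the first has coefficients 2,5,4,4,2,-1,0 for degrees 0…6.
[x⁶] = 1·0 + 4·(-1) + 6·2 + 4·4 + 1·4 = 28.

28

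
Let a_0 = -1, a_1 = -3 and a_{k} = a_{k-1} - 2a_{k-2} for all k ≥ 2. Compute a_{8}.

The ordinary generating function has denominator 1 - y + 2y^2.
Iterating the recurrence: a_0,…,a_{8} = -1, -3, -1, 5, 7, -3, -17, -11, 23.

23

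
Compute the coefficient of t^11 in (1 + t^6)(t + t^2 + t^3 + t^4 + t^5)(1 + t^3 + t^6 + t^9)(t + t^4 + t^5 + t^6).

(1 + t^6) has coefficients 1,0,0,0,0,0,1 for degrees 0…6.
(t + t^2 + t^3 + t^4 + t^5) has coefficients 0,1,1,1,1,1,0,0,0,0,0,0 for degrees 0…11.
Multiplying by (1 + t^3 + t^6 + t^9) gives running coefficients 0,1,1,1,2,2,1,2,2,1,2,2 for degrees 0…11.
Finally multiplying by (t + t^4 + t^5 + t^6), the product of all factors after the first has coefficients 0,0,1,1,1,3,4,4,6,7,6,7 for degrees 0…11.
[t^11] = 1·7 + 1·3 = 10.

10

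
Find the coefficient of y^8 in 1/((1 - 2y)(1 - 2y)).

2304

The denominator gives the recurrence a_n = 4a_(n−1) − 4a_(n−2) for n ≥ 2; the numerator fixes a_0 = 1, a_1 = 4.
Iterating: 1, 4, 12, 32, 80, 192, 448, 1024, 2304, so a_8 = 2304.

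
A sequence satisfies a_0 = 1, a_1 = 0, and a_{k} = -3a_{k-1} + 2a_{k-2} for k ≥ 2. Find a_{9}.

The ordinary generating function has denominator 1 + 3z - 2z^2.
Iterating the recurrence: a_0,…,a_{9} = 1, 0, 2, -6, 22, -78, 278, -990, 3526, -12558.

-12558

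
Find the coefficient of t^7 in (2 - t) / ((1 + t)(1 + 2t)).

-637

The denominator gives the recurrence a_n = −3a_(n−1) − 2a_(n−2) for n ≥ 2; the numerator fixes a_0 = 2, a_1 = -7.
Iterating: 2, -7, 17, -37, 77, -157, 317, -637, so a_7 = -637.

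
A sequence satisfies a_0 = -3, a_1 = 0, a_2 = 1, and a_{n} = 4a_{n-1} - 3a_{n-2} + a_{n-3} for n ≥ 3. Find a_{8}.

60

The ordinary generating function has denominator 1 - 4y + 3y^2 - y^3.
Iterating the recurrence: a_0,…,a_{8} = -3, 0, 1, 1, 1, 2, 6, 19, 60.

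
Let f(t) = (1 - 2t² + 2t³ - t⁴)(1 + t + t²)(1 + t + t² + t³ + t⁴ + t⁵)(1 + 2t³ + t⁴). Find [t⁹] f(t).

-2

(1 - 2t² + 2t³ - t⁴) has coefficients 1,0,-2,2,-1 for degrees 0…4.
(1 + t + t²) has coefficients 1,1,1,0,0,0,0,0,0,0 for degrees 0…9.
Multiplying by (1 + t + t² + t³ + t⁴ + t⁵) gives running coefficients 1,2,3,3,3,3,2,1,0,0 for degrees 0…9.
Finally multiplying by (1 + 2t³ + t⁴), the product of all factors after the first has coefficients 1,2,3,5,8,11,11,10,9,7 for degrees 0…9.
[t⁹] = 1·7 − 2·10 + 2·11 − 1·11 = -2.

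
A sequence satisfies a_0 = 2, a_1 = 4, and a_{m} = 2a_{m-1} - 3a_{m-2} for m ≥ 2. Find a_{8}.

The ordinary generating function has denominator 1 - 2q + 3q^2.
Iterating the recurrence: a_0,…,a_{8} = 2, 4, 2, -8, -22, -20, 26, 112, 146.

146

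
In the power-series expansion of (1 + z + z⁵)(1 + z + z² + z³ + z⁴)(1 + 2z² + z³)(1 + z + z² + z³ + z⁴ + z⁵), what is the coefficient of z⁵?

(1 + z + z⁵) has coefficients 1,1,0,0,0,1 for degrees 0…5.
(1 + z + z² + z³ + z⁴) has coefficients 1,1,1,1,1,0 for degrees 0…5.
Multiplying by (1 + 2z² + z³) gives running coefficients 1,1,3,4,4,3 for degrees 0…5.
Finally multiplying by (1 + z + z² + z³ + z⁴ + z⁵), the product of all factors after the first has coefficients 1,2,5,9,13,16 for degrees 0…5.
[z⁵] = 1·16 + 1·13 + 1·1 = 30.

30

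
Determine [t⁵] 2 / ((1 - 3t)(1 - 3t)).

The denominator gives the recurrence a_n = 6a_(n−1) − 9a_(n−2) for n ≥ 2; the numerator fixes a_0 = 2, a_1 = 12.
Iterating: 2, 12, 54, 216, 810, 2916, so a_5 = 2916.

2916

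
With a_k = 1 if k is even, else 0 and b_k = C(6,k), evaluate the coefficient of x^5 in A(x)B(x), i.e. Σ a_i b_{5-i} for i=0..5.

The convolution is the t^5 coefficient of A(t)B(t).
Σ = 1·6 + 0·15 + 1·20 + 0·15 + 1·6 + 0·1 = 32.

32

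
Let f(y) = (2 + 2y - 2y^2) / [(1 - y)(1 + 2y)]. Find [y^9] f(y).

-170

The denominator gives the recurrence a_n = −a_(n−1) + 2a_(n−2) for n ≥ 3; the numerator fixes a_0 = 2, a_1 = 0, a_2 = 2.
Iterating: 2, 0, 2, -2, 6, -10, 22, -42, 86, -170, so a_9 = -170.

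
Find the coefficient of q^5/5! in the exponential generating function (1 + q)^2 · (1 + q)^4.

720

The EGF product rule gives c_5 = Σ_{k_1+k_2=5} C(5; k_1,k_2) · ∏ g_i(k_i), where (1+q)^2 gives the falling factorial (2)_k; (1+q)^4 gives the falling factorial (4)_k.
g_1(k) for k = 0…5: 1, 2, 2, 0, 0, 0.
g_2(k) for k = 0…5: 1, 4, 12, 24, 24, 0.
c_5 = Σ_k C(5,k)·g_1(k)·g_2(5−k) = 5·2·24 + 10·2·24 = 240 + 480 = 720.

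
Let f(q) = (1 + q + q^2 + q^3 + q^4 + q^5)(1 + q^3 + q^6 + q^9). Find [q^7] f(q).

(1 + q + q^2 + q^3 + q^4 + q^5) has coefficients 1,1,1,1,1,1 for degrees 0…5.
(1 + q^3 + q^6 + q^9) has coefficients 1,0,0,1,0,0,1,0 for degrees 0…7.
[q^7] = 1·0 + 1·1 + 1·0 + 1·0 + 1·1 + 1·0 = 2.

2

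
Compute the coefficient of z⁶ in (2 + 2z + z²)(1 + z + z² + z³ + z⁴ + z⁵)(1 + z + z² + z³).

18

(2 + 2z + z²) has coefficients 2,2,1 for degrees 0…2.
(1 + z + z² + z³ + z⁴ + z⁵) has coefficients 1,1,1,1,1,1,0 for degrees 0…6.
Finally multiplying by (1 + z + z² + z³), the product of all factors after the first has coefficients 1,2,3,4,4,4,3 for degrees 0…6.
[z⁶] = 2·3 + 2·4 + 1·4 = 18.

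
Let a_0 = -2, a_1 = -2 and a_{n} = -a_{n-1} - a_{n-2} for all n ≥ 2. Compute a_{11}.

4

The ordinary generating function has denominator 1 + z + z^2.
Iterating the recurrence: a_0,…,a_{11} = -2, -2, 4, -2, -2, 4, -2, -2, 4, -2, -2, 4.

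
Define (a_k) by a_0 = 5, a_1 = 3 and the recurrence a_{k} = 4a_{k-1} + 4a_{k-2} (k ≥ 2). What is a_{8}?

The ordinary generating function has denominator 1 - 4q - 4q^2.
Iterating the recurrence: a_0,…,a_{8} = 5, 3, 32, 140, 688, 3312, 16000, 77248, 372992.

372992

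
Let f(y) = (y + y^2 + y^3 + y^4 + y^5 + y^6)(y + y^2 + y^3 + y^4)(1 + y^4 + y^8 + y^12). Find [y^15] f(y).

(y + y^2 + y^3 + y^4 + y^5 + y^6) has coefficients 0,1,1,1,1,1,1 for degrees 0…6.
(y + y^2 + y^3 + y^4) has coefficients 0,1,1,1,1,0,0,0,0,0,0,0,0,0,0,0 for degrees 0…15.
Finally multiplying by (1 + y^4 + y^8 + y^12), the product of all factors after the first has coefficients 0,1,1,1,1,1,1,1,1,1,1,1,1,1,1,1 for degrees 0…15.
[y^15] = 1·1 + 1·1 + 1·1 + 1·1 + 1·1 + 1·1 = 6.

6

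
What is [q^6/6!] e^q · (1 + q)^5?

The EGF product rule gives c_6 = Σ_{k_1+k_2=6} C(6; k_1,k_2) · ∏ g_i(k_i), where e^q gives (1)^k; (1+q)^5 gives the falling factorial (5)_k.
g_1(k) for k = 0…6: 1, 1, 1, 1, 1, 1, 1.
g_2(k) for k = 0…6: 1, 5, 20, 60, 120, 120, 0.
c_6 = Σ_k C(6,k)·g_1(k)·g_2(6−k) = 6·1·120 + 15·1·120 + 20·1·60 + 15·1·20 + 6·1·5 + 1·1·1 = 720 + 1800 + 1200 + 300 + 30 + 1 = 4051.

4051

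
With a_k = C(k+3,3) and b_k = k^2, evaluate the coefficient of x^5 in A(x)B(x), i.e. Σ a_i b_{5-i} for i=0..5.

294

The convolution is the x^5 coefficient of A(x)B(x).
Σ = 1·25 + 4·16 + 10·9 + 20·4 + 35·1 + 56·0 = 294.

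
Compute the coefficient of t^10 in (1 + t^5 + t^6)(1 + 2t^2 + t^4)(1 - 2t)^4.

(1 + t^5 + t^6) has coefficients 1,0,0,0,0,1,1 for degrees 0…6.
(1 + 2t^2 + t^4) has coefficients 1,0,2,0,1,0,0,0,0,0,0 for degrees 0…10.
Finally multiplying by (1 - 2t)^4, the product of all factors after the first has coefficients 1,-8,26,-48,65,-72,56,-32,16,0,0 for degrees 0…10.
[t^10] = 1·0 + 1·(-72) + 1·65 = -7.

-7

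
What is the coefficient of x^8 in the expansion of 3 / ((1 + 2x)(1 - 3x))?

Partial fractions give a closed form: a_n = (6/5)·(-2)^n + (9/5)·3^n.
At n = 8: a_8 = 12117.

12117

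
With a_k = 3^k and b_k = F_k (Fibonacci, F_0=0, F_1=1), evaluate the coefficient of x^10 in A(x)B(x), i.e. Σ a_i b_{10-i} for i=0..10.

35365

Write out a_i and b_{10-i} for i = 0,…,10 and sum the products.
Σ = 1·55 + 3·34 + 9·21 + 27·13 + 81·8 + 243·5 + 729·3 + 2187·2 + 6561·1 + 19683·1 + 59049·0 = 35365.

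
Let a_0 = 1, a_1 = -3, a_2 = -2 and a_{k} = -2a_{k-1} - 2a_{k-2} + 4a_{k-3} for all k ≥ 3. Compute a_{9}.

-496

The ordinary generating function has denominator 1 + 2t + 2t^2 - 4t^3.
Iterating the recurrence: a_0,…,a_{9} = 1, -3, -2, 14, -36, 36, 56, -328, 688, -496.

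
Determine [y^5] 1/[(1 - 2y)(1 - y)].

63

Partial fractions give a closed form: a_n = (2)·2^n + (-1)·1^n.
At n = 5: a_5 = 63.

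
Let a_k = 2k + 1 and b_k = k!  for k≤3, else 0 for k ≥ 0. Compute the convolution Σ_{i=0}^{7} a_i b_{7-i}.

The convolution is the x^7 coefficient of A(x)B(x).
Σ = 1·0 + 3·0 + 5·0 + 7·0 + 9·6 + 11·2 + 13·1 + 15·1 = 104.

104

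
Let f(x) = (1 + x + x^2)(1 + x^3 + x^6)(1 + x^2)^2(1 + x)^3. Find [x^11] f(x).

(1 + x + x^2) has coefficients 1,1,1 for degrees 0…2.
(1 + x^3 + x^6) has coefficients 1,0,0,1,0,0,1,0,0,0,0,0 for degrees 0…11.
Multiplying by (1 + x^2)^2 gives running coefficients 1,0,2,1,1,2,1,1,2,0,1,0 for degrees 0…11.
Finally multiplying by (1 + x)^3, the product of all factors after the first has coefficients 1,3,5,8,10,10,11,11,10,10,8,5 for degrees 0…11.
[x^11] = 1·5 + 1·8 + 1·10 = 23.

23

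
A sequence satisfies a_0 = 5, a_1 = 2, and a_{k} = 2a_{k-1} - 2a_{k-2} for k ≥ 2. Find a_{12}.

The ordinary generating function has denominator 1 - 2z + 2z^2.
Iterating the recurrence: a_0,…,a_{12} = 5, 2, -6, -16, -20, -8, 24, 64, 80, 32, -96, -256, -320.

-320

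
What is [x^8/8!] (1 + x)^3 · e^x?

The EGF product rule gives c_8 = Σ_{k_1+k_2=8} C(8; k_1,k_2) · ∏ g_i(k_i), where (1+x)^3 gives the falling factorial (3)_k; e^x gives (1)^k.
g_1(k) for k = 0…8: 1, 3, 6, 6, 0, 0, 0, 0, 0.
g_2(k) for k = 0…8: 1, 1, 1, 1, 1, 1, 1, 1, 1.
c_8 = Σ_k C(8,k)·g_1(k)·g_2(8−k) = 1·1·1 + 8·3·1 + 28·6·1 + 56·6·1 = 1 + 24 + 168 + 336 = 529.

529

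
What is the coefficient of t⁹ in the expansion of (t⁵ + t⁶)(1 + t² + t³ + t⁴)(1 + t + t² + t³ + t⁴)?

7

(t⁵ + t⁶) has coefficients 0,0,0,0,0,1,1 for degrees 0…6.
(1 + t² + t³ + t⁴) has coefficients 1,0,1,1,1,0,0,0,0,0 for degrees 0…9.
Finally multiplying by (1 + t + t² + t³ + t⁴), the product of all factors after the first has coefficients 1,1,2,3,4,3,3,2,1,0 for degrees 0…9.
[t⁹] = 1·4 + 1·3 = 7.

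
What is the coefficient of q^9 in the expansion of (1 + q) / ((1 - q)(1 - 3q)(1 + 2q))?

The denominator gives the recurrence a_n = 2a_(n−1) + 5a_(n−2) − 6a_(n−3) for n ≥ 3; the numerator fixes a_0 = 1, a_1 = 3, a_2 = 11.
Iterating: 1, 3, 11, 31, 99, 287, 883, 2607, 7907, 23551, so a_9 = 23551.

23551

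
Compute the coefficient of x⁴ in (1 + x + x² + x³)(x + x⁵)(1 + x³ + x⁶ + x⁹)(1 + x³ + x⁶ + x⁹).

3

(1 + x + x² + x³) has coefficients 1,1,1,1 for degrees 0…3.
(x + x⁵) has coefficients 0,1,0,0,0 for degrees 0…4.
Multiplying by (1 + x³ + x⁶ + x⁹) gives running coefficients 0,1,0,0,1 for degrees 0…4.
Finally multiplying by (1 + x³ + x⁶ + x⁹), the product of all factors after the first has coefficients 0,1,0,0,2 for degrees 0…4.
[x⁴] = 1·2 + 1·0 + 1·0 + 1·1 = 3.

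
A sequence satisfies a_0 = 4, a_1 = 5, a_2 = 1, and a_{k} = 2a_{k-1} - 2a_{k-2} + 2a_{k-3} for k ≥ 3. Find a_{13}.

368

The ordinary generating function has denominator 1 - 2t + 2t^2 - 2t^3.
Iterating the recurrence: a_0,…,a_{13} = 4, 5, 1, 0, 8, 18, 20, 20, 36, 72, 112, 152, 224, 368.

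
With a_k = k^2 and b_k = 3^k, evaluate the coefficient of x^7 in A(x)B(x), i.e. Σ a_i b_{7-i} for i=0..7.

The convolution is the t^7 coefficient of A(t)B(t).
Σ = 0·2187 + 1·729 + 4·243 + 9·81 + 16·27 + 25·9 + 36·3 + 49·1 = 3244.

3244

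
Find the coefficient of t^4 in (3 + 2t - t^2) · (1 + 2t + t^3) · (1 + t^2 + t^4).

(3 + 2t - t^2) has coefficients 3,2,-1 for degrees 0…2.
(1 + 2t + t^3) has coefficients 1,2,0,1,0 for degrees 0…4.
Finally multiplying by (1 + t^2 + t^4), the product of all factors after the first has coefficients 1,2,1,3,1 for degrees 0…4.
[t^4] = 3·1 + 2·3 − 1·1 = 8.

8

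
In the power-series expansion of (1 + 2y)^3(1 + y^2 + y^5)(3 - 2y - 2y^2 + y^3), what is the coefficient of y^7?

18

(1 + 2y)^3 has coefficients 1,6,12,8 for degrees 0…3.
(1 + y^2 + y^5) has coefficients 1,0,1,0,0,1,0,0 for degrees 0…7.
Finally multiplying by (3 - 2y - 2y^2 + y^3), the product of all factors after the first has coefficients 3,-2,1,-1,-2,4,-2,-2 for degrees 0…7.
[y^7] = 1·(-2) + 6·(-2) + 12·4 + 8·(-2) = 18.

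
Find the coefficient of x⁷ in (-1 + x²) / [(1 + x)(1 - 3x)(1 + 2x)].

-798

Partial fractions give a closed form: a_n = (-2/5)·3^n + (-3/5)·(-2)^n.
At n = 7: a_7 = -798.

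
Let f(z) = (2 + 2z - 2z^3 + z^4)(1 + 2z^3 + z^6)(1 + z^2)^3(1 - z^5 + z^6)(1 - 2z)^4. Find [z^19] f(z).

411

(2 + 2z - 2z^3 + z^4) has coefficients 2,2,0,-2,1 for degrees 0…4.
(1 + 2z^3 + z^6) has coefficients 1,0,0,2,0,0,1,0,0,0,0,0,0,0,0,0,0,0,0,0 for degrees 0…19.
Multiplying by (1 + z^2)^3 gives running coefficients 1,0,3,2,3,6,2,6,3,2,3,0,1,0,0,0,0,0,0,0 for degrees 0…19.
Multiplying by (1 - z^5 + z^6) gives running coefficients 1,0,3,2,3,5,3,3,4,1,0,4,-3,3,1,-1,3,-1,1,0 for degrees 0…19.
Finally multiplying by (1 - 2z)^4, the product of all factors after the first has coefficients 1,-8,27,-54,75,-67,19,35,-60,25,40,-52,-3,139,-223,223,-109,-33,129,-144 for degrees 0…19.
[z^19] = 2·(-144) + 2·129 − 2·(-109) + 1·223 = 411.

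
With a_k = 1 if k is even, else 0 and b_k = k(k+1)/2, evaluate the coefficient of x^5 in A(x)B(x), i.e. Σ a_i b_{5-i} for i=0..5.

22

Write out a_i and b_{5-i} for i = 0,…,5 and sum the products.
Σ = 1·15 + 0·10 + 1·6 + 0·3 + 1·1 + 0·0 = 22.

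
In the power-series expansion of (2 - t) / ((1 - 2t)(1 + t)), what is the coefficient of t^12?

Partial fractions give a closed form: a_n = (1)·2^n + (1)·(-1)^n.
At n = 12: a_12 = 4097.

4097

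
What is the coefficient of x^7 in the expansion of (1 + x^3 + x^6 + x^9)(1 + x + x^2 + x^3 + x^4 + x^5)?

2

(1 + x^3 + x^6 + x^9) has coefficients 1,0,0,1,0,0,1,0 for degrees 0…7.
(1 + x + x^2 + x^3 + x^4 + x^5) has coefficients 1,1,1,1,1,1,0,0 for degrees 0…7.
[x^7] = 1·0 + 1·1 + 1·1 = 2.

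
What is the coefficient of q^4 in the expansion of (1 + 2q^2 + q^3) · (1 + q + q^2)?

3

(1 + 2q^2 + q^3) has coefficients 1,0,2,1 for degrees 0…3.
(1 + q + q^2) has coefficients 1,1,1,0,0 for degrees 0…4.
[q^4] = 1·0 + 2·1 + 1·1 = 3.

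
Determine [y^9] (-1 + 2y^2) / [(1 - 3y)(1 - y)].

-22964

The denominator gives the recurrence a_n = 4a_(n−1) − 3a_(n−2) for n ≥ 3; the numerator fixes a_0 = -1, a_1 = -4, a_2 = -11.
Iterating: -1, -4, -11, -32, -95, -284, -851, -2552, -7655, -22964, so a_9 = -22964.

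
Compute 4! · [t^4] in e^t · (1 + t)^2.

21

The EGF product rule gives c_4 = Σ_{k_1+k_2=4} C(4; k_1,k_2) · ∏ g_i(k_i), where e^t gives (1)^k; (1+t)^2 gives the falling factorial (2)_k.
g_1(k) for k = 0…4: 1, 1, 1, 1, 1.
g_2(k) for k = 0…4: 1, 2, 2, 0, 0.
c_4 = Σ_k C(4,k)·g_1(k)·g_2(4−k) = 6·1·2 + 4·1·2 + 1·1·1 = 12 + 8 + 1 = 21.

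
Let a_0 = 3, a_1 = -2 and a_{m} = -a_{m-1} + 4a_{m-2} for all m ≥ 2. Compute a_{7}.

The ordinary generating function has denominator 1 + x - 4x^2.
Iterating the recurrence: a_0,…,a_{7} = 3, -2, 14, -22, 78, -166, 478, -1142.

-1142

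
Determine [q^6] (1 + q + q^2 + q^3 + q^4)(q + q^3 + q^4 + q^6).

3

(1 + q + q^2 + q^3 + q^4) has coefficients 1,1,1,1,1 for degrees 0…4.
(q + q^3 + q^4 + q^6) has coefficients 0,1,0,1,1,0,1 for degrees 0…6.
[q^6] = 1·1 + 1·0 + 1·1 + 1·1 + 1·0 = 3.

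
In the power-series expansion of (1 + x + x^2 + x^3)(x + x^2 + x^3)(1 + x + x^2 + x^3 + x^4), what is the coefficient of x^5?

11

(1 + x + x^2 + x^3) has coefficients 1,1,1,1 for degrees 0…3.
(x + x^2 + x^3) has coefficients 0,1,1,1,0,0 for degrees 0…5.
Finally multiplying by (1 + x + x^2 + x^3 + x^4), the product of all factors after the first has coefficients 0,1,2,3,3,3 for degrees 0…5.
[x^5] = 1·3 + 1·3 + 1·3 + 1·2 = 11.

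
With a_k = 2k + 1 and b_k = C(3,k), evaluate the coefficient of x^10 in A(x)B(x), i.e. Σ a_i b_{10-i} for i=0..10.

This is [x^10] in the product of the two ordinary generating functions.
Σ = 1·0 + 3·0 + 5·0 + 7·0 + 9·0 + 11·0 + 13·0 + 15·1 + 17·3 + 19·3 + 21·1 = 144.

144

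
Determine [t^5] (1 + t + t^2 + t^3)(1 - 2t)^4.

8

(1 + t + t^2 + t^3) has coefficients 1,1,1,1 for degrees 0…3.
(1 - 2t)^4 has coefficients 1,-8,24,-32,16,0 for degrees 0…5.
[t^5] = 1·0 + 1·16 + 1·(-32) + 1·24 = 8.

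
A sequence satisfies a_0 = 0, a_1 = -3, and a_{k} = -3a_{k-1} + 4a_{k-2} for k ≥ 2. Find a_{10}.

The ordinary generating function has denominator 1 + 3z - 4z^2.
Iterating the recurrence: a_0,…,a_{10} = 0, -3, 9, -39, 153, -615, 2457, -9831, 39321, -157287, 629145.

629145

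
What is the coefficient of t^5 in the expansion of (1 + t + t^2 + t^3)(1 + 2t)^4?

(1 + t + t^2 + t^3) has coefficients 1,1,1,1 for degrees 0…3.
(1 + 2t)^4 has coefficients 1,8,24,32,16,0 for degrees 0…5.
[t^5] = 1·0 + 1·16 + 1·32 + 1·24 = 72.

72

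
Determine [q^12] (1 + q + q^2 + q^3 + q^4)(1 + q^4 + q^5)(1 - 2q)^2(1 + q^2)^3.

20

(1 + q + q^2 + q^3 + q^4) has coefficients 1,1,1,1,1 for degrees 0…4.
(1 + q^4 + q^5) has coefficients 1,0,0,0,1,1,0,0,0,0,0,0,0 for degrees 0…12.
Multiplying by (1 - 2q)^2 gives running coefficients 1,-4,4,0,1,-3,0,4,0,0,0,0,0 for degrees 0…12.
Finally multiplying by (1 + q^2)^3, the product of all factors after the first has coefficients 1,-4,7,-12,16,-15,16,-9,7,3,1,9,0 for degrees 0…12.
[q^12] = 1·0 + 1·9 + 1·1 + 1·3 + 1·7 = 20.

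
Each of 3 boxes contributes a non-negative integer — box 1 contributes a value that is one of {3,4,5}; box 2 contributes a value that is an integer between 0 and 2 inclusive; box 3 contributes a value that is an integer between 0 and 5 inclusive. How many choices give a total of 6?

8

The generating function for the choices is (t^3 + t^4 + t^5)·(1 + t + t^2)·(1 + t + t^2 + t^3 + t^4 + t^5); the count is [t^6].
(t^3 + t^4 + t^5) has coefficients 0,0,0,1,1,1 for degrees 0…5.
(1 + t + t^2) has coefficients 1,1,1,0,0,0,0 for degrees 0…6.
Finally multiplying by (1 + t + t^2 + t^3 + t^4 + t^5), the product of all factors after the first has coefficients 1,2,3,3,3,3,2 for degrees 0…6.
[t^6] = 1·3 + 1·3 + 1·2 = 8.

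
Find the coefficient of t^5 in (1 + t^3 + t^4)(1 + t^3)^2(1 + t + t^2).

(1 + t^3 + t^4) has coefficients 1,0,0,1,1 for degrees 0…4.
(1 + t^3)^2 has coefficients 1,0,0,2,0,0 for degrees 0…5.
Finally multiplying by (1 + t + t^2), the product of all factors after the first has coefficients 1,1,1,2,2,2 for degrees 0…5.
[t^5] = 1·2 + 1·1 + 1·1 = 4.

4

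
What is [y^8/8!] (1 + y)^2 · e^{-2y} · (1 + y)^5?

-12288

The EGF product rule gives c_8 = Σ_{k_1+k_2+k_3=8} C(8; k_1,k_2,k_3) · ∏ g_i(k_i), where (1+y)^2 gives the falling factorial (2)_k; e^{-2y} gives (-2)^k; (1+y)^5 gives the falling factorial (5)_k.
g_1(k) for k = 0…8: 1, 2, 2, 0, 0, 0, 0, 0, 0.
g_2(k) for k = 0…8: 1, -2, 4, -8, 16, -32, 64, -128, 256.
g_3(k) for k = 0…8: 1, 5, 20, 60, 120, 120, 0, 0, 0.
First combine the last two factors: h(k) = Σ_j C(k,j)·g_2(j)·g_3(k−j) for k = 0…8: 1, 3, 4, -8, -24, 88, 64, -1248, 4096.
c_8 = Σ_k C(8,k)·g_1(k)·h(8−k) = 1·1·4096 + 8·2·(-1248) + 28·2·64 = 4096 − 19968 + 3584 = -12288.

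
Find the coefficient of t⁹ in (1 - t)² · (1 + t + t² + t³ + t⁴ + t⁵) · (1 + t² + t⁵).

(1 - t)² has coefficients 1,-2,1 for degrees 0…2.
(1 + t + t² + t³ + t⁴ + t⁵) has coefficients 1,1,1,1,1,1,0,0,0,0 for degrees 0…9.
Finally multiplying by (1 + t² + t⁵), the product of all factors after the first has coefficients 1,1,2,2,2,3,2,2,1,1 for degrees 0…9.
[t⁹] = 1·1 − 2·1 + 1·2 = 1.

1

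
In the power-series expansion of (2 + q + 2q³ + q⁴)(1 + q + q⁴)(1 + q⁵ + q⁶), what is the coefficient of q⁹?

(2 + q + 2q³ + q⁴) has coefficients 2,1,0,2,1 for degrees 0…4.
(1 + q + q⁴) has coefficients 1,1,0,0,1,0,0,0,0,0 for degrees 0…9.
Finally multiplying by (1 + q⁵ + q⁶), the product of all factors after the first has coefficients 1,1,0,0,1,1,2,1,0,1 for degrees 0…9.
[q⁹] = 2·1 + 1·0 + 2·2 + 1·1 = 7.

7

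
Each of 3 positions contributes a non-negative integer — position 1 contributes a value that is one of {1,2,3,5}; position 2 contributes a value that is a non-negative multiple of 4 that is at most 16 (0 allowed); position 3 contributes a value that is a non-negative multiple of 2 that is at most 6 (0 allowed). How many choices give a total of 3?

2

The generating function for the choices is (q + q^2 + q^3 + q^5)·(1 + q^4 + q^8 + q^12 + q^16)·(1 + q^2 + q^4 + q^6); the count is [q^3].
(q + q^2 + q^3 + q^5) has coefficients 0,1,1,1 for degrees 0…3.
(1 + q^4 + q^8 + q^12 + q^16) has coefficients 1,0,0,0 for degrees 0…3.
Finally multiplying by (1 + q^2 + q^4 + q^6), the product of all factors after the first has coefficients 1,0,1,0 for degrees 0…3.
[q^3] = 1·1 + 1·0 + 1·1 = 2.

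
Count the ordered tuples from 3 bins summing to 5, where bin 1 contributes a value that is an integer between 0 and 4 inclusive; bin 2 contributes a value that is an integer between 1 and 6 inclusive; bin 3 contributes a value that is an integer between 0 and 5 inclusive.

The generating function for the choices is (1 + x + x^2 + x^3 + x^4)·(x + x^2 + x^3 + x^4 + x^5 + x^6)·(1 + x + x^2 + x^3 + x^4 + x^5); the count is [x^5].
(1 + x + x^2 + x^3 + x^4) has coefficients 1,1,1,1,1 for degrees 0…4.
(x + x^2 + x^3 + x^4 + x^5 + x^6) has coefficients 0,1,1,1,1,1 for degrees 0…5.
Finally multiplying by (1 + x + x^2 + x^3 + x^4 + x^5), the product of all factors after the first has coefficients 0,1,2,3,4,5 for degrees 0…5.
[x^5] = 1·5 + 1·4 + 1·3 + 1·2 + 1·1 = 15.

15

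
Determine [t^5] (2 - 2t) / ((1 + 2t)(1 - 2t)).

The denominator gives the recurrence a_n = 4a_(n−2) for n ≥ 3; the numerator fixes a_0 = 2, a_1 = -2, a_2 = 8.
Iterating: 2, -2, 8, -8, 32, -32, so a_5 = -32.

-32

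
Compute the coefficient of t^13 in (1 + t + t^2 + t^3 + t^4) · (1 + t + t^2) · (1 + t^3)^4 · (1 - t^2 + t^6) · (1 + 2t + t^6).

(1 + t + t^2 + t^3 + t^4) has coefficients 1,1,1,1,1 for degrees 0…4.
(1 + t + t^2) has coefficients 1,1,1,0,0,0,0,0,0,0,0,0,0,0 for degrees 0…13.
Multiplying by (1 + t^3)^4 gives running coefficients 1,1,1,4,4,4,6,6,6,4,4,4,1,1 for degrees 0…13.
Multiplying by (1 - t^2 + t^6) gives running coefficients 1,1,0,3,3,0,3,3,1,2,2,4,3,3 for degrees 0…13.
Finally multiplying by (1 + 2t + t^6), the product of all factors after the first has coefficients 1,3,2,3,9,6,4,10,7,7,9,8,14,12 for degrees 0…13.
[t^13] = 1·12 + 1·14 + 1·8 + 1·9 + 1·7 = 50.

50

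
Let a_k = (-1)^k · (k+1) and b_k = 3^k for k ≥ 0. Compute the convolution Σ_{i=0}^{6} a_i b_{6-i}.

The convolution is the x^6 coefficient of A(x)B(x).
Σ = 1·729 − 2·243 + 3·81 − 4·27 + 5·9 − 6·3 + 7·1 = 412.

412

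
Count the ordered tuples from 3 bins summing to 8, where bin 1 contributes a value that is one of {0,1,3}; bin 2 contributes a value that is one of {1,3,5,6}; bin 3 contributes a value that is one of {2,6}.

The generating function for the choices is (1 + t + t^3)·(t + t^3 + t^5 + t^6)·(t^2 + t^6); the count is [t^8].
(1 + t + t^3) has coefficients 1,1,0,1 for degrees 0…3.
(t + t^3 + t^5 + t^6) has coefficients 0,1,0,1,0,1,1,0,0 for degrees 0…8.
Finally multiplying by (t^2 + t^6), the product of all factors after the first has coefficients 0,0,0,1,0,1,0,2,1 for degrees 0…8.
[t^8] = 1·1 + 1·2 + 1·1 = 4.

4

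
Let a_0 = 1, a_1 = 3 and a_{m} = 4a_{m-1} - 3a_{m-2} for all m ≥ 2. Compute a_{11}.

177147

The ordinary generating function has denominator 1 - 4q + 3q^2.
Iterating the recurrence: a_0,…,a_{11} = 1, 3, 9, 27, 81, 243, 729, 2187, 6561, 19683, 59049, 177147.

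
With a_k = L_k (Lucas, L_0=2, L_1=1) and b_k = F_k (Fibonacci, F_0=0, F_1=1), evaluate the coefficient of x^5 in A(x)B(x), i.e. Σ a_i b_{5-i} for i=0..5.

30

Write out a_i and b_{5-i} for i = 0,…,5 and sum the products.
Σ = 2·5 + 1·3 + 3·2 + 4·1 + 7·1 + 11·0 = 30.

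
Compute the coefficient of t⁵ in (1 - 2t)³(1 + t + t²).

(1 - 2t)³ has coefficients 1,-6,12,-8 for degrees 0…3.
(1 + t + t²) has coefficients 1,1,1,0,0,0 for degrees 0…5.
[t⁵] = 1·0 − 6·0 + 12·0 − 8·1 = -8.

-8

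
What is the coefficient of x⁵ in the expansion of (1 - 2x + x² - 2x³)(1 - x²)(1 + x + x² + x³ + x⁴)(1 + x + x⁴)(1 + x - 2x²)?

-2

(1 - 2x + x² - 2x³) has coefficients 1,-2,1,-2 for degrees 0…3.
(1 - x²) has coefficients 1,0,-1,0,0,0 for degrees 0…5.
Multiplying by (1 + x + x² + x³ + x⁴) gives running coefficients 1,1,0,0,0,-1 for degrees 0…5.
Multiplying by (1 + x + x⁴) gives running coefficients 1,2,1,0,1,0 for degrees 0…5.
Finally multiplying by (1 + x - 2x²), the product of all factors after the first has coefficients 1,3,1,-3,-1,1 for degrees 0…5.
[x⁵] = 1·1 − 2·(-1) + 1·(-3) − 2·1 = -2.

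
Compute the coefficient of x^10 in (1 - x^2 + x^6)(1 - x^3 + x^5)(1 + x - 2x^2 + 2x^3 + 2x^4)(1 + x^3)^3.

(1 - x^2 + x^6) has coefficients 1,0,-1,0,0,0,1 for degrees 0…6.
(1 - x^3 + x^5) has coefficients 1,0,0,-1,0,1,0,0,0,0,0 for degrees 0…10.
Multiplying by (1 + x - 2x^2 + 2x^3 + 2x^4) gives running coefficients 1,1,-2,1,1,3,-1,-4,2,2,0 for degrees 0…10.
Finally multiplying by (1 + x^3)^3, the product of all factors after the first has coefficients 1,1,-2,4,4,-3,5,2,5,3,-8 for degrees 0…10.
[x^10] = 1·(-8) − 1·5 + 1·4 = -9.

-9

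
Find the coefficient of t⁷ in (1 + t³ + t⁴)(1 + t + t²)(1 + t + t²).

(1 + t³ + t⁴) has coefficients 1,0,0,1,1 for degrees 0…4.
(1 + t + t²) has coefficients 1,1,1,0,0,0,0,0 for degrees 0…7.
Finally multiplying by (1 + t + t²), the product of all factors after the first has coefficients 1,2,3,2,1,0,0,0 for degrees 0…7.
[t⁷] = 1·0 + 1·1 + 1·2 = 3.

3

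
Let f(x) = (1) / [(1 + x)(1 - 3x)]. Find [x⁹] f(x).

14762

The denominator gives the recurrence a_n = 2a_(n−1) + 3a_(n−2) for n ≥ 2; the numerator fixes a_0 = 1, a_1 = 2.
Iterating: 1, 2, 7, 20, 61, 182, 547, 1640, 4921, 14762, so a_9 = 14762.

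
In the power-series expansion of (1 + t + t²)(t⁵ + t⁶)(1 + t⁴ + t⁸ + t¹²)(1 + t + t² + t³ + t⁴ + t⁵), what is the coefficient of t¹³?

8

(1 + t + t²) has coefficients 1,1,1 for degrees 0…2.
(t⁵ + t⁶) has coefficients 0,0,0,0,0,1,1,0,0,0,0,0,0,0 for degrees 0…13.
Multiplying by (1 + t⁴ + t⁸ + t¹²) gives running coefficients 0,0,0,0,0,1,1,0,0,1,1,0,0,1 for degrees 0…13.
Finally multiplying by (1 + t + t² + t³ + t⁴ + t⁵), the product of all factors after the first has coefficients 0,0,0,0,0,1,2,2,2,3,4,3,2,3 for degrees 0…13.
[t¹³] = 1·3 + 1·2 + 1·3 = 8.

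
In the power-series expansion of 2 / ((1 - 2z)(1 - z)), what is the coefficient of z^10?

4094

Partial fractions give a closed form: a_n = (4)·2^n + (-2)·1^n.
At n = 10: a_10 = 4094.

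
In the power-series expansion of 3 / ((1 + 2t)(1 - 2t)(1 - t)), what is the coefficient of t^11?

Partial fractions give a closed form: a_n = (1)·(-2)^n + (3)·2^n + (-1)·1^n.
At n = 11: a_11 = 4095.

4095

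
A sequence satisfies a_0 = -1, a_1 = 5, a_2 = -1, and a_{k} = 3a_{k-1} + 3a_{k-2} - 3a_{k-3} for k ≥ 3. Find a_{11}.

The ordinary generating function has denominator 1 - 3t - 3t^2 + 3t^3.
Iterating the recurrence: a_0,…,a_{11} = -1, 5, -1, 15, 27, 129, 423, 1575, 5607, 20277, 72927, 262791.

262791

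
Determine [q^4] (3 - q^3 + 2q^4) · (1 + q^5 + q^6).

2

(3 - q^3 + 2q^4) has coefficients 3,0,0,-1,2 for degrees 0…4.
(1 + q^5 + q^6) has coefficients 1,0,0,0,0 for degrees 0…4.
[q^4] = 3·0 − 1·0 + 2·1 = 2.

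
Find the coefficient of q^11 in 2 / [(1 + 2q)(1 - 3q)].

Partial fractions give a closed form: a_n = (4/5)·(-2)^n + (6/5)·3^n.
At n = 11: a_11 = 210938.

210938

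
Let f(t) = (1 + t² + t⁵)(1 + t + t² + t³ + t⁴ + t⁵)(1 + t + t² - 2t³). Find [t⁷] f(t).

(1 + t² + t⁵) has coefficients 1,0,1,0,0,1 for degrees 0…5.
(1 + t + t² + t³ + t⁴ + t⁵) has coefficients 1,1,1,1,1,1,0,0 for degrees 0…7.
Finally multiplying by (1 + t + t² - 2t³), the product of all factors after the first has coefficients 1,2,3,1,1,1,0,-1 for degrees 0…7.
[t⁷] = 1·(-1) + 1·1 + 1·3 = 3.

3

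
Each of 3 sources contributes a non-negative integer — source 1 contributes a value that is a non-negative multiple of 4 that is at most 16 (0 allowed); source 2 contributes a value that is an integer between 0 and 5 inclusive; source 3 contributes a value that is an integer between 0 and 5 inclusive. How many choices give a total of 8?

The generating function for the choices is (1 + x^4 + x^8 + x^12 + x^16)·(1 + x + x^2 + x^3 + x^4 + x^5)·(1 + x + x^2 + x^3 + x^4 + x^5); the count is [x^8].
(1 + x^4 + x^8 + x^12 + x^16) has coefficients 1,0,0,0,1,0,0,0,1 for degrees 0…8.
(1 + x + x^2 + x^3 + x^4 + x^5) has coefficients 1,1,1,1,1,1,0,0,0 for degrees 0…8.
Finally multiplying by (1 + x + x^2 + x^3 + x^4 + x^5), the product of all factors after the first has coefficients 1,2,3,4,5,6,5,4,3 for degrees 0…8.
[x^8] = 1·3 + 1·5 + 1·1 = 9.

9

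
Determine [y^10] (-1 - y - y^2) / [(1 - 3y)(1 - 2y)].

The denominator gives the recurrence a_n = 5a_(n−1) − 6a_(n−2) for n ≥ 3; the numerator fixes a_0 = -1, a_1 = -6, a_2 = -25.
Iterating: -1, -6, -25, -89, -295, -941, -2935, -9029, -27535, -83501, -252295, so a_10 = -252295.

-252295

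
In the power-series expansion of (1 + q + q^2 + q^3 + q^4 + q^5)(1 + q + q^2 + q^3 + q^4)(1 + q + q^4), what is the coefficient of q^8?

(1 + q + q^2 + q^3 + q^4 + q^5) has coefficients 1,1,1,1,1,1 for degrees 0…5.
(1 + q + q^2 + q^3 + q^4) has coefficients 1,1,1,1,1,0,0,0,0 for degrees 0…8.
Finally multiplying by (1 + q + q^4), the product of all factors after the first has coefficients 1,2,2,2,3,2,1,1,1 for degrees 0…8.
[q^8] = 1·1 + 1·1 + 1·1 + 1·2 + 1·3 + 1·2 = 10.

10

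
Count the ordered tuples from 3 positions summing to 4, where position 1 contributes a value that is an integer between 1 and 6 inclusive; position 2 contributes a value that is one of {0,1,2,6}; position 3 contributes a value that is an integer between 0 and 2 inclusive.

The generating function for the choices is (z + z^2 + z^3 + z^4 + z^5 + z^6)·(1 + z + z^2 + z^6)·(1 + z + z^2); the count is [z^4].
(z + z^2 + z^3 + z^4 + z^5 + z^6) has coefficients 0,1,1,1,1 for degrees 0…4.
(1 + z + z^2 + z^6) has coefficients 1,1,1,0,0 for degrees 0…4.
Finally multiplying by (1 + z + z^2), the product of all factors after the first has coefficients 1,2,3,2,1 for degrees 0…4.
[z^4] = 1·2 + 1·3 + 1·2 + 1·1 = 8.

8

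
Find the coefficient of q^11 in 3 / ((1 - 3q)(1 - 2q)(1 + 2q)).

949221

The denominator gives the recurrence a_n = 3a_(n−1) + 4a_(n−2) − 12a_(n−3) for n ≥ 3; the numerator fixes a_0 = 3, a_1 = 9, a_2 = 39.
Iterating: 3, 9, 39, 117, 399, 1197, 3783, 11349, 34815, 104445, 316407, 949221, so a_11 = 949221.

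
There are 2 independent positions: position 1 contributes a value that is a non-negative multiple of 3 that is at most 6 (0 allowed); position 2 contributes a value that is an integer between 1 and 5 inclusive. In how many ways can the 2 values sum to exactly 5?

The generating function for the choices is (1 + x³ + x⁶)·(x + x² + x³ + x⁴ + x⁵); the count is [x⁵].
(1 + x³ + x⁶) has coefficients 1,0,0,1,0,0 for degrees 0…5.
(x + x² + x³ + x⁴ + x⁵) has coefficients 0,1,1,1,1,1 for degrees 0…5.
[x⁵] = 1·1 + 1·1 = 2.

2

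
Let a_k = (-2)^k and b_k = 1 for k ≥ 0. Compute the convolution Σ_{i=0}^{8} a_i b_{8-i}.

171

Write out a_i and b_{8-i} for i = 0,…,8 and sum the products.
Σ = 1·1 − 2·1 + 4·1 − 8·1 + 16·1 − 32·1 + 64·1 − 128·1 + 256·1 = 171.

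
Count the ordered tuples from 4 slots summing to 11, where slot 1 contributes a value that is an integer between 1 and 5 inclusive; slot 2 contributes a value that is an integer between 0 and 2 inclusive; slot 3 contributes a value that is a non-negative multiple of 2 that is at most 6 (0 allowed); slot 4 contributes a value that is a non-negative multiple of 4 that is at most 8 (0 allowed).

The generating function for the choices is (x + x² + x³ + x⁴ + x⁵)·(1 + x + x²)·(1 + x² + x⁴ + x⁶)·(1 + x⁴ + x⁸); the count is [x¹¹].
(x + x² + x³ + x⁴ + x⁵) has coefficients 0,1,1,1,1,1 for degrees 0…5.
(1 + x + x²) has coefficients 1,1,1,0,0,0,0,0,0,0,0,0 for degrees 0…11.
Multiplying by (1 + x² + x⁴ + x⁶) gives running coefficients 1,1,2,1,2,1,2,1,1,0,0,0 for degrees 0…11.
Finally multiplying by (1 + x⁴ + x⁸), the product of all factors after the first has coefficients 1,1,2,1,3,2,4,2,4,2,4,2 for degrees 0…11.
[x¹¹] = 1·4 + 1·2 + 1·4 + 1·2 + 1·4 = 16.

16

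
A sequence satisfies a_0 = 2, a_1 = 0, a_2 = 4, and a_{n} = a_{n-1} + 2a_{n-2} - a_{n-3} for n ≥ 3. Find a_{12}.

The ordinary generating function has denominator 1 - t - 2t^2 + t^3.
Iterating the recurrence: a_0,…,a_{12} = 2, 0, 4, 2, 10, 10, 28, 38, 84, 132, 262, 442, 834.

834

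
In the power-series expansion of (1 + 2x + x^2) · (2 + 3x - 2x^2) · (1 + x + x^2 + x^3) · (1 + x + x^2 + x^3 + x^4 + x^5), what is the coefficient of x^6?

(1 + 2x + x^2) has coefficients 1,2,1 for degrees 0…2.
(2 + 3x - 2x^2) has coefficients 2,3,-2,0,0,0,0 for degrees 0…6.
Multiplying by (1 + x + x^2 + x^3) gives running coefficients 2,5,3,3,1,-2,0 for degrees 0…6.
Finally multiplying by (1 + x + x^2 + x^3 + x^4 + x^5), the product of all factors after the first has coefficients 2,7,10,13,14,12,10 for degrees 0…6.
[x^6] = 1·10 + 2·12 + 1·14 = 48.

48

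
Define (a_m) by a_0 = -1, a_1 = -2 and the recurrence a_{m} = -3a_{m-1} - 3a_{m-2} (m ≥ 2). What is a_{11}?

1215

The ordinary generating function has denominator 1 + 3x + 3x^2.
Iterating the recurrence: a_0,…,a_{11} = -1, -2, 9, -21, 36, -45, 27, 54, -243, 567, -972, 1215.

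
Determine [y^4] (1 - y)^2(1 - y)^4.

(1 - y)^2 has coefficients 1,-2,1 for degrees 0…2.
(1 - y)^4 has coefficients 1,-4,6,-4,1 for degrees 0…4.
[y^4] = 1·1 − 2·(-4) + 1·6 = 15.

15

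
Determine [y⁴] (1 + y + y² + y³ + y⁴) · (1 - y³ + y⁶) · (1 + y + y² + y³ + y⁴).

3

(1 + y + y² + y³ + y⁴) has coefficients 1,1,1,1,1 for degrees 0…4.
(1 - y³ + y⁶) has coefficients 1,0,0,-1,0 for degrees 0…4.
Finally multiplying by (1 + y + y² + y³ + y⁴), the product of all factors after the first has coefficients 1,1,1,0,0 for degrees 0…4.
[y⁴] = 1·0 + 1·0 + 1·1 + 1·1 + 1·1 = 3.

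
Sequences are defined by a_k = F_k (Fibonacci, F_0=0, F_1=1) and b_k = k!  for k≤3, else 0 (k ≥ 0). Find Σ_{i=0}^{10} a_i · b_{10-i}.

209

Write out a_i and b_{10-i} for i = 0,…,10 and sum the products.
Σ = 0·0 + 1·0 + 1·0 + 2·0 + 3·0 + 5·0 + 8·0 + 13·6 + 21·2 + 34·1 + 55·1 = 209.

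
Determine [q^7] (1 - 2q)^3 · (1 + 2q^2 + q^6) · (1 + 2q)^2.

(1 - 2q)^3 has coefficients 1,-6,12,-8 for degrees 0…3.
(1 + 2q^2 + q^6) has coefficients 1,0,2,0,0,0,1,0 for degrees 0…7.
Finally multiplying by (1 + 2q)^2, the product of all factors after the first has coefficients 1,4,6,8,8,0,1,4 for degrees 0…7.
[q^7] = 1·4 − 6·1 + 12·0 − 8·8 = -66.

-66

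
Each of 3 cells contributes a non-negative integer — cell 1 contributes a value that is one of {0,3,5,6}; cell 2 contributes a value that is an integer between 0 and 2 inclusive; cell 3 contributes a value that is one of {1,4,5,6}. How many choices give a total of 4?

The generating function for the choices is (1 + z³ + z⁵ + z⁶)·(1 + z + z²)·(z + z⁴ + z⁵ + z⁶); the count is [z⁴].
(1 + z³ + z⁵ + z⁶) has coefficients 1,0,0,1,0 for degrees 0…4.
(1 + z + z²) has coefficients 1,1,1,0,0 for degrees 0…4.
Finally multiplying by (z + z⁴ + z⁵ + z⁶), the product of all factors after the first has coefficients 0,1,1,1,1 for degrees 0…4.
[z⁴] = 1·1 + 1·1 = 2.

2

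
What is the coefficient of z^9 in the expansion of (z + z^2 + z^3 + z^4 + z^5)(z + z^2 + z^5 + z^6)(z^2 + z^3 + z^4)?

(z + z^2 + z^3 + z^4 + z^5) has coefficients 0,1,1,1,1,1 for degrees 0…5.
(z + z^2 + z^5 + z^6) has coefficients 0,1,1,0,0,1,1,0,0,0 for degrees 0…9.
Finally multiplying by (z^2 + z^3 + z^4), the product of all factors after the first has coefficients 0,0,0,1,2,2,1,1,2,2 for degrees 0…9.
[z^9] = 1·2 + 1·1 + 1·1 + 1·2 + 1·2 = 8.

8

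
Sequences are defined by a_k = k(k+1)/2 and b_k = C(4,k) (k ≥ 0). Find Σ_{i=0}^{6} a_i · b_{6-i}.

This is [x^6] in the product of the two ordinary generating functions.
Σ = 0·0 + 1·0 + 3·1 + 6·4 + 10·6 + 15·4 + 21·1 = 168.

168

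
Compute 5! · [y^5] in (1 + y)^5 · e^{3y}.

14988

The EGF product rule gives c_5 = Σ_{k_1+k_2=5} C(5; k_1,k_2) · ∏ g_i(k_i), where (1+y)^5 gives the falling factorial (5)_k; e^{3y} gives (3)^k.
g_1(k) for k = 0…5: 1, 5, 20, 60, 120, 120.
g_2(k) for k = 0…5: 1, 3, 9, 27, 81, 243.
c_5 = Σ_k C(5,k)·g_1(k)·g_2(5−k) = 1·1·243 + 5·5·81 + 10·20·27 + 10·60·9 + 5·120·3 + 1·120·1 = 243 + 2025 + 5400 + 5400 + 1800 + 120 = 14988.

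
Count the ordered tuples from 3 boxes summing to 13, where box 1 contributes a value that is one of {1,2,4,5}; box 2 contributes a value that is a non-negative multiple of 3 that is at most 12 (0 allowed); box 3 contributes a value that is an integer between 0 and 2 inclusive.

The generating function for the choices is (x + x² + x⁴ + x⁵)·(1 + x³ + x⁶ + x⁹ + x¹²)·(1 + x + x²); the count is [x¹³].
(x + x² + x⁴ + x⁵) has coefficients 0,1,1,0,1,1 for degrees 0…5.
(1 + x³ + x⁶ + x⁹ + x¹²) has coefficients 1,0,0,1,0,0,1,0,0,1,0,0,1,0 for degrees 0…13.
Finally multiplying by (1 + x + x²), the product of all factors after the first has coefficients 1,1,1,1,1,1,1,1,1,1,1,1,1,1 for degrees 0…13.
[x¹³] = 1·1 + 1·1 + 1·1 + 1·1 = 4.

4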